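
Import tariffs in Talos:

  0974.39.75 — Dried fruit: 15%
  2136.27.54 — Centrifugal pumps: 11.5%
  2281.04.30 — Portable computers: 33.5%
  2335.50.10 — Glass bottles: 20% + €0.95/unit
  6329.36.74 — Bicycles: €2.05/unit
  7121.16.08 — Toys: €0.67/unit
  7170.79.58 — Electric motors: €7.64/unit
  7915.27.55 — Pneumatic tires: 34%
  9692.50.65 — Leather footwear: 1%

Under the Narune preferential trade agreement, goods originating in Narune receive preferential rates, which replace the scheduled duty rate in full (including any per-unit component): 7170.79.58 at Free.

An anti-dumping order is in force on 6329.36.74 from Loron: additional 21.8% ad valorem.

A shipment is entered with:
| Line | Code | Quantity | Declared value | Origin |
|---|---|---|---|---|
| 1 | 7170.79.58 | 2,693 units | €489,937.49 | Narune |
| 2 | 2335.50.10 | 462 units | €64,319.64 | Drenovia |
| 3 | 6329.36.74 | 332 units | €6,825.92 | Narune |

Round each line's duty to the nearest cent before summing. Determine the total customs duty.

Line 1 (7170.79.58, Narune, 2,693 units, €489,937.49):
Base rate for 7170.79.58 is €7.64/unit.
Origin Narune qualifies under the Talos–Narune agreement and 7170.79.58 is covered: preferential rate Free applies instead.
Duty = €489,937.49 × 0% = €0.00.
Line 2 (2335.50.10, Drenovia, 462 units, €64,319.64):
Base rate for 2335.50.10 is 20% + €0.95/unit.
Duty = €64,319.64 × 20% + 462 × €0.95 = €13,302.83.
Line 3 (6329.36.74, Narune, 332 units, €6,825.92):
Base rate for 6329.36.74 is €2.05/unit.
Origin Narune is the FTA partner but 6329.36.74 is not on the preference list; base rate stands.
The additional-duty order on 6329.36.74 targets Loron, not Narune; it does not apply.
Duty = 332 × €2.05 = €680.60.
Total = €0.00 + €13,302.83 + €680.60 = €13,983.43.

€13,983.43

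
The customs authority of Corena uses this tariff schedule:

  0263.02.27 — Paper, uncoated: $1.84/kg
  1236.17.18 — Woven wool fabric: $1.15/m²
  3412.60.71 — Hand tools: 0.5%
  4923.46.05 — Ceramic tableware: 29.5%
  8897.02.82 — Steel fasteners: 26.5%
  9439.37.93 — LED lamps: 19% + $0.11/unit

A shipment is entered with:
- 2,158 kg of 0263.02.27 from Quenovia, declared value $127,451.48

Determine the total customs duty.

$3,970.72

Line 1 (0263.02.27, Quenovia, 2,158 kg, $127,451.48):
Base rate for 0263.02.27 is $1.84/kg.
Duty = 2,158 × $1.84 = $3,970.72.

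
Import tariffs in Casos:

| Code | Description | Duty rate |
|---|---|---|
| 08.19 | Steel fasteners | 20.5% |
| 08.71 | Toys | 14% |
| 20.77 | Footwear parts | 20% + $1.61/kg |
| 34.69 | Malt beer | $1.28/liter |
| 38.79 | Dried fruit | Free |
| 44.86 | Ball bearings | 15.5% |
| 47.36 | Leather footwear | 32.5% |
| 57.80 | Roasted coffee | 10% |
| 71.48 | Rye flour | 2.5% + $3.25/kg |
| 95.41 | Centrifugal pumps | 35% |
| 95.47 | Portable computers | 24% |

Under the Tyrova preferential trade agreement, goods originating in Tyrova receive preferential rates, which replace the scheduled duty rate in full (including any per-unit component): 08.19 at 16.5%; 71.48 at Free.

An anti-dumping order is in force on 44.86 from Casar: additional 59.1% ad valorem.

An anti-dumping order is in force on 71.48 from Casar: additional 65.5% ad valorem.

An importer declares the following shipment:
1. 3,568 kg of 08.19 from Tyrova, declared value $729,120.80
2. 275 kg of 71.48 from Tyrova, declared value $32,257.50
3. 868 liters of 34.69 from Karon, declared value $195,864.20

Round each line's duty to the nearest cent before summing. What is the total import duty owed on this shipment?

Line 1 (08.19, Tyrova, 3,568 kg, $729,120.80):
Base rate for 08.19 is 20.5%.
Origin Tyrova qualifies under the Casos–Tyrova agreement and 08.19 is covered: preferential rate 16.5% applies instead.
Duty = $729,120.80 × 16.5% = $120,304.93.
Line 2 (71.48, Tyrova, 275 kg, $32,257.50):
Base rate for 71.48 is 2.5% + $3.25/kg.
Origin Tyrova qualifies under the Casos–Tyrova agreement and 71.48 is covered: preferential rate Free applies instead.
The additional-duty order on 71.48 targets Casar, not Tyrova; it does not apply.
Duty = $32,257.50 × 0% = $0.00.
Line 3 (34.69, Karon, 868 liters, $195,864.20):
Base rate for 34.69 is $1.28/liter.
Duty = 868 × $1.28 = $1,111.04.
Total = $120,304.93 + $0.00 + $1,111.04 = $121,415.97.

$121,415.97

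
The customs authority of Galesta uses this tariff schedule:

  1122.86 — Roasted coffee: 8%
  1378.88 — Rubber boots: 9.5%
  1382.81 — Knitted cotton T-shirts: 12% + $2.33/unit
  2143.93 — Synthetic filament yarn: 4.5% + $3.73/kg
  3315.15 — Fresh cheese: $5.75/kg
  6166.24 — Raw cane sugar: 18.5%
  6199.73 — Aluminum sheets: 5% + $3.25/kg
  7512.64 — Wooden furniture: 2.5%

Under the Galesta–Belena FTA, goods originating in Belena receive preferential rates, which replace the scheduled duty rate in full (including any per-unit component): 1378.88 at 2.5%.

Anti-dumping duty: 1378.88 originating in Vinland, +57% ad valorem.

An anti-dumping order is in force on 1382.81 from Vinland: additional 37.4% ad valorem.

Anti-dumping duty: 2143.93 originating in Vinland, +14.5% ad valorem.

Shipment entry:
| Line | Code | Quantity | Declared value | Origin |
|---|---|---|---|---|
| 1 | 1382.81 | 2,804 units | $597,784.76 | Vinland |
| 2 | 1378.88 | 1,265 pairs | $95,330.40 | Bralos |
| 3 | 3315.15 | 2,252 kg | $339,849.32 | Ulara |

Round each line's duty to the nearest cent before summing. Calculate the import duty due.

$323,844.38

Line 1 (1382.81, Vinland, 2,804 units, $597,784.76):
Base rate for 1382.81 is 12% + $2.33/unit.
Additional duty on 1382.81 from Vinland: +37.4%. Applied ad valorem rate: 12% + 37.4% = 49.4%.
Duty = $597,784.76 × 49.4% + 2,804 × $2.33 = $301,838.99.
Line 2 (1378.88, Bralos, 1,265 pairs, $95,330.40):
Base rate for 1378.88 is 9.5%.
1378.88 has an FTA preferential rate, but origin Bralos is not Belena; base rate stands.
The additional-duty order on 1378.88 targets Vinland, not Bralos; it does not apply.
Duty = $95,330.40 × 9.5% = $9,056.39.
Line 3 (3315.15, Ulara, 2,252 kg, $339,849.32):
Base rate for 3315.15 is $5.75/kg.
Duty = 2,252 × $5.75 = $12,949.00.
Total = $301,838.99 + $9,056.39 + $12,949.00 = $323,844.38.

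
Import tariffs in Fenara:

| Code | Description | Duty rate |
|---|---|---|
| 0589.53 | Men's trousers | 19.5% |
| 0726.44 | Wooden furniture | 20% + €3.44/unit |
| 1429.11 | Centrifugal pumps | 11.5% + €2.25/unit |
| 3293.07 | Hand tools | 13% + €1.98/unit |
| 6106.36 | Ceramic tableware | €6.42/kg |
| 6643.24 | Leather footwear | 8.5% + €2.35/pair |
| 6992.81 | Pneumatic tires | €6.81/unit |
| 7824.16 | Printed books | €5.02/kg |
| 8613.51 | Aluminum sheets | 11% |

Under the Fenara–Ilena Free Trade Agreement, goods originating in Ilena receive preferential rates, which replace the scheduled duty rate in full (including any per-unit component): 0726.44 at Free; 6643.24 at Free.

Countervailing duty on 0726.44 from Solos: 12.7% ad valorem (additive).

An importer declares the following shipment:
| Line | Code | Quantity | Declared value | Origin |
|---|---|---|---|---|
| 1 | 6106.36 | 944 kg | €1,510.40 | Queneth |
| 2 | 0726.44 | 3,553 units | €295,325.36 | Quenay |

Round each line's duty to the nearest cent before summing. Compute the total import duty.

Line 1 (6106.36, Queneth, 944 kg, €1,510.40):
Base rate for 6106.36 is €6.42/kg.
Duty = 944 × €6.42 = €6,060.48.
Line 2 (0726.44, Quenay, 3,553 units, €295,325.36):
Base rate for 0726.44 is 20% + €3.44/unit.
0726.44 has an FTA preferential rate, but origin Quenay is not Ilena; base rate stands.
The additional-duty order on 0726.44 targets Solos, not Quenay; it does not apply.
Duty = €295,325.36 × 20% + 3,553 × €3.44 = €71,287.39.
Total = €6,060.48 + €71,287.39 = €77,347.87.

€77,347.87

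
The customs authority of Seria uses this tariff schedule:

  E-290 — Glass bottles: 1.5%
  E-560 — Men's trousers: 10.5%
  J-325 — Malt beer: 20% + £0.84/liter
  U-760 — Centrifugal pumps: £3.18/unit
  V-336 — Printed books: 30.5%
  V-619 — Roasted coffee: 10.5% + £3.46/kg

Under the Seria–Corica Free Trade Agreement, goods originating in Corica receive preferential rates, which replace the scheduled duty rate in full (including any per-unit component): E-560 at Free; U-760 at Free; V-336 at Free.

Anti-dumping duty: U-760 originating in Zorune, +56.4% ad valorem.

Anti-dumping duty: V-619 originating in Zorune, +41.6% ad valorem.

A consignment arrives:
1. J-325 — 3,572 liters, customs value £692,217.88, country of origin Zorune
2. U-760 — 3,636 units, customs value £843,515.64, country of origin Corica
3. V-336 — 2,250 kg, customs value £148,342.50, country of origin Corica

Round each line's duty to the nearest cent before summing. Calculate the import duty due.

Line 1 (J-325, Zorune, 3,572 liters, £692,217.88):
Base rate for J-325 is 20% + £0.84/liter.
Duty = £692,217.88 × 20% + 3,572 × £0.84 = £141,444.06.
Line 2 (U-760, Corica, 3,636 units, £843,515.64):
Base rate for U-760 is £3.18/unit.
Origin Corica qualifies under the Seria–Corica agreement and U-760 is covered: preferential rate Free applies instead.
The additional-duty order on U-760 targets Zorune, not Corica; it does not apply.
Duty = £843,515.64 × 0% = £0.00.
Line 3 (V-336, Corica, 2,250 kg, £148,342.50):
Base rate for V-336 is 30.5%.
Origin Corica qualifies under the Seria–Corica agreement and V-336 is covered: preferential rate Free applies instead.
Duty = £148,342.50 × 0% = £0.00.
Total = £141,444.06 + £0.00 + £0.00 = £141,444.06.

£141,444.06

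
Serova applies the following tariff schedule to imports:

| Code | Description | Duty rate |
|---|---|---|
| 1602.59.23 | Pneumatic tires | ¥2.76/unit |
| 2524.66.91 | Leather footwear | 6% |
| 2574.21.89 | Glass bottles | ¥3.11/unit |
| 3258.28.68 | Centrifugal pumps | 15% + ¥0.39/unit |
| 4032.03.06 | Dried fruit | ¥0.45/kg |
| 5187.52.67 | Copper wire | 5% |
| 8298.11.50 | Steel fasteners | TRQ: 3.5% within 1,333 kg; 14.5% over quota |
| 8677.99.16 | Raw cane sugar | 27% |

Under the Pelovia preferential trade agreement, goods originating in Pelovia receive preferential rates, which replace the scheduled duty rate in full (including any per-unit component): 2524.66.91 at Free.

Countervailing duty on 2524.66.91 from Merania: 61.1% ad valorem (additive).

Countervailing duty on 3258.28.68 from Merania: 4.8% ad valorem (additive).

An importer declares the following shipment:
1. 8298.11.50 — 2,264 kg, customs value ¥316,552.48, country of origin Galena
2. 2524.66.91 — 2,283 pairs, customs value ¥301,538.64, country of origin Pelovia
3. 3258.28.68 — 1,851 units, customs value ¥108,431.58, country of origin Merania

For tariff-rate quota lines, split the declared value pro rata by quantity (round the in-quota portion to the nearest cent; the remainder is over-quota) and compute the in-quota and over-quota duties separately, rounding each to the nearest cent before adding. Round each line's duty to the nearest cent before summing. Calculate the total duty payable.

Line 1 (8298.11.50, Galena, 2,264 kg, ¥316,552.48):
Code 8298.11.50 is under a tariff-rate quota (threshold 1,333 kg). In-quota: 1,333 kg at 3.5%; over-quota: 931 kg at 14.5%.
Pro-rata value split: in-quota = ¥316,552.48 × 1,333/2,264 = ¥186,380.06; over-quota = ¥316,552.48 − ¥186,380.06 = ¥130,172.42.
In-quota duty = ¥186,380.06 × 3.5% = ¥6,523.30. Over-quota duty = ¥130,172.42 × 14.5% = ¥18,875.00.
Line duty = ¥6,523.30 + ¥18,875.00 = ¥25,398.30.
Line 2 (2524.66.91, Pelovia, 2,283 pairs, ¥301,538.64):
Base rate for 2524.66.91 is 6%.
Origin Pelovia qualifies under the Serova–Pelovia agreement and 2524.66.91 is covered: preferential rate Free applies instead.
The additional-duty order on 2524.66.91 targets Merania, not Pelovia; it does not apply.
Duty = ¥301,538.64 × 0% = ¥0.00.
Line 3 (3258.28.68, Merania, 1,851 units, ¥108,431.58):
Base rate for 3258.28.68 is 15% + ¥0.39/unit.
Additional duty on 3258.28.68 from Merania: +4.8%. Applied ad valorem rate: 15% + 4.8% = 19.8%.
Duty = ¥108,431.58 × 19.8% + 1,851 × ¥0.39 = ¥22,191.34.
Total = ¥25,398.30 + ¥0.00 + ¥22,191.34 = ¥47,589.64.

¥47,589.64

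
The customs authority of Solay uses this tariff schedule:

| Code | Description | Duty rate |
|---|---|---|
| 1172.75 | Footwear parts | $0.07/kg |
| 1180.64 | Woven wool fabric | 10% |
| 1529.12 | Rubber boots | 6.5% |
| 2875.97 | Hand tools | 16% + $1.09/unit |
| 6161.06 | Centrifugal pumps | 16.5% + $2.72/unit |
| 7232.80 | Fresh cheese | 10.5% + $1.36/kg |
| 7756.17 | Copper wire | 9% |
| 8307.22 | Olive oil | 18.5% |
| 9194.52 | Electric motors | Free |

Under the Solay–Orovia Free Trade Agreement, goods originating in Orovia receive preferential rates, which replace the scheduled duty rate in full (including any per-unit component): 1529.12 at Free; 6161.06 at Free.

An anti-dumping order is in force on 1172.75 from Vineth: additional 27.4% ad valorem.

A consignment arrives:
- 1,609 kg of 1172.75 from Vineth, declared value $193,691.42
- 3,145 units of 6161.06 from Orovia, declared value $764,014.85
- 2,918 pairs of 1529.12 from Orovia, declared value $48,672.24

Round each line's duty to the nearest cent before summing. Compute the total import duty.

$53,184.08

Line 1 (1172.75, Vineth, 1,609 kg, $193,691.42):
Base rate for 1172.75 is $0.07/kg.
Additional duty on 1172.75 from Vineth: +27.4% ad valorem. Applied ad valorem rate = 27.4%.
Duty = $193,691.42 × 27.4% + 1,609 × $0.07 = $53,184.08.
Line 2 (6161.06, Orovia, 3,145 units, $764,014.85):
Base rate for 6161.06 is 16.5% + $2.72/unit.
Origin Orovia qualifies under the Solay–Orovia agreement and 6161.06 is covered: preferential rate Free applies instead.
Duty = $764,014.85 × 0% = $0.00.
Line 3 (1529.12, Orovia, 2,918 pairs, $48,672.24):
Base rate for 1529.12 is 6.5%.
Origin Orovia qualifies under the Solay–Orovia agreement and 1529.12 is covered: preferential rate Free applies instead.
Duty = $48,672.24 × 0% = $0.00.
Total = $53,184.08 + $0.00 + $0.00 = $53,184.08.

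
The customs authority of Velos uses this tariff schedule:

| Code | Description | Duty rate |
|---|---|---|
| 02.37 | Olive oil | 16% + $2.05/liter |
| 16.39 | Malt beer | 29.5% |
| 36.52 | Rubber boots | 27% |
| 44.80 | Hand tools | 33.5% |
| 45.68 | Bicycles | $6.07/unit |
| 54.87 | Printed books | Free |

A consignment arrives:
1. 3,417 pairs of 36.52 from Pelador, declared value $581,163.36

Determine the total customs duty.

$156,914.11

Line 1 (36.52, Pelador, 3,417 pairs, $581,163.36):
Base rate for 36.52 is 27%.
Duty = $581,163.36 × 27% = $156,914.11.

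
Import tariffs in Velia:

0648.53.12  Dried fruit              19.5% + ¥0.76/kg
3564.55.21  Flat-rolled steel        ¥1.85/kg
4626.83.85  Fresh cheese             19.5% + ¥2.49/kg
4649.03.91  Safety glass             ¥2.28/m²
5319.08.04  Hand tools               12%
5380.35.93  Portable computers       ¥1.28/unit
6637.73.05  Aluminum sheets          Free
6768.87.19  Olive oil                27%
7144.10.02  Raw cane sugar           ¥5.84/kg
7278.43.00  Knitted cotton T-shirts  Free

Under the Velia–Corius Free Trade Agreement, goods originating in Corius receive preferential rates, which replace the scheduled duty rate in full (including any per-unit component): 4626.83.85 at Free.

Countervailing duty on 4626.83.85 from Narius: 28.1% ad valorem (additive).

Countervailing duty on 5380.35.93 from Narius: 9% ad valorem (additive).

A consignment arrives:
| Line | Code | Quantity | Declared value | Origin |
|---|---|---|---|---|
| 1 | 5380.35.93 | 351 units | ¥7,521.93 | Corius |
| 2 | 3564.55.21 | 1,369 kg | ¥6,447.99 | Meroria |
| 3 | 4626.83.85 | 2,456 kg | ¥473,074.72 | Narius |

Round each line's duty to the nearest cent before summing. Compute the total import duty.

Line 1 (5380.35.93, Corius, 351 units, ¥7,521.93):
Base rate for 5380.35.93 is ¥1.28/unit.
Origin Corius is the FTA partner but 5380.35.93 is not on the preference list; base rate stands.
The additional-duty order on 5380.35.93 targets Narius, not Corius; it does not apply.
Duty = 351 × ¥1.28 = ¥449.28.
Line 2 (3564.55.21, Meroria, 1,369 kg, ¥6,447.99):
Base rate for 3564.55.21 is ¥1.85/kg.
Duty = 1,369 × ¥1.85 = ¥2,532.65.
Line 3 (4626.83.85, Narius, 2,456 kg, ¥473,074.72):
Base rate for 4626.83.85 is 19.5% + ¥2.49/kg.
4626.83.85 has an FTA preferential rate, but origin Narius is not Corius; base rate stands.
Additional duty on 4626.83.85 from Narius: +28.1%. Applied ad valorem rate: 19.5% + 28.1% = 47.6%.
Duty = ¥473,074.72 × 47.6% + 2,456 × ¥2.49 = ¥231,299.01.
Total = ¥449.28 + ¥2,532.65 + ¥231,299.01 = ¥234,280.94.

¥234,280.94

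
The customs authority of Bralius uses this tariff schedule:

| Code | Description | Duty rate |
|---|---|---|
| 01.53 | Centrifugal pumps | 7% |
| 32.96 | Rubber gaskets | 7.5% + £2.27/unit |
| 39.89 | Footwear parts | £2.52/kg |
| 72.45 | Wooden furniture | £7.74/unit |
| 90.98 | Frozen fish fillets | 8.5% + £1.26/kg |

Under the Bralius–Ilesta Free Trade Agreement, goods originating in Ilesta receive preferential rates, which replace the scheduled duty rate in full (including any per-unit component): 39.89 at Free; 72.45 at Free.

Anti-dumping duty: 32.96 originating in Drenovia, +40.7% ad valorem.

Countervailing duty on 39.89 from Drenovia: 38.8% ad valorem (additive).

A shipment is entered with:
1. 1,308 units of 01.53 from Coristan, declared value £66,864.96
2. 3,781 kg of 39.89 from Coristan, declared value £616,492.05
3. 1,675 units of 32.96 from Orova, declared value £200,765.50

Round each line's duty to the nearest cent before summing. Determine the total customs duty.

£33,068.33

Line 1 (01.53, Coristan, 1,308 units, £66,864.96):
Base rate for 01.53 is 7%.
Duty = £66,864.96 × 7% = £4,680.55.
Line 2 (39.89, Coristan, 3,781 kg, £616,492.05):
Base rate for 39.89 is £2.52/kg.
39.89 has an FTA preferential rate, but origin Coristan is not Ilesta; base rate stands.
The additional-duty order on 39.89 targets Drenovia, not Coristan; it does not apply.
Duty = 3,781 × £2.52 = £9,528.12.
Line 3 (32.96, Orova, 1,675 units, £200,765.50):
Base rate for 32.96 is 7.5% + £2.27/unit.
The additional-duty order on 32.96 targets Drenovia, not Orova; it does not apply.
Duty = £200,765.50 × 7.5% + 1,675 × £2.27 = £18,859.66.
Total = £4,680.55 + £9,528.12 + £18,859.66 = £33,068.33.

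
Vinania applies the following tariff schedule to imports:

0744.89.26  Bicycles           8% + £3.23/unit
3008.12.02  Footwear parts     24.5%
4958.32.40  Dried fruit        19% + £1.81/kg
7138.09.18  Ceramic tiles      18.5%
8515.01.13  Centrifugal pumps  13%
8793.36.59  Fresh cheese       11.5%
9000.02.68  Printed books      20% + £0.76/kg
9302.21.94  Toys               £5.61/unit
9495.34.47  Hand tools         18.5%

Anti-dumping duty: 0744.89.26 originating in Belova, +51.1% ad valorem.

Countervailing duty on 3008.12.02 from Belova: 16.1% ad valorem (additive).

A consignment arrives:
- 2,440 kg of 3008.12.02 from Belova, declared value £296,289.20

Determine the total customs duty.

£120,293.42

Line 1 (3008.12.02, Belova, 2,440 kg, £296,289.20):
Base rate for 3008.12.02 is 24.5%.
Additional duty on 3008.12.02 from Belova: +16.1%. Applied ad valorem rate: 24.5% + 16.1% = 40.6%.
Duty = £296,289.20 × 40.6% = £120,293.42.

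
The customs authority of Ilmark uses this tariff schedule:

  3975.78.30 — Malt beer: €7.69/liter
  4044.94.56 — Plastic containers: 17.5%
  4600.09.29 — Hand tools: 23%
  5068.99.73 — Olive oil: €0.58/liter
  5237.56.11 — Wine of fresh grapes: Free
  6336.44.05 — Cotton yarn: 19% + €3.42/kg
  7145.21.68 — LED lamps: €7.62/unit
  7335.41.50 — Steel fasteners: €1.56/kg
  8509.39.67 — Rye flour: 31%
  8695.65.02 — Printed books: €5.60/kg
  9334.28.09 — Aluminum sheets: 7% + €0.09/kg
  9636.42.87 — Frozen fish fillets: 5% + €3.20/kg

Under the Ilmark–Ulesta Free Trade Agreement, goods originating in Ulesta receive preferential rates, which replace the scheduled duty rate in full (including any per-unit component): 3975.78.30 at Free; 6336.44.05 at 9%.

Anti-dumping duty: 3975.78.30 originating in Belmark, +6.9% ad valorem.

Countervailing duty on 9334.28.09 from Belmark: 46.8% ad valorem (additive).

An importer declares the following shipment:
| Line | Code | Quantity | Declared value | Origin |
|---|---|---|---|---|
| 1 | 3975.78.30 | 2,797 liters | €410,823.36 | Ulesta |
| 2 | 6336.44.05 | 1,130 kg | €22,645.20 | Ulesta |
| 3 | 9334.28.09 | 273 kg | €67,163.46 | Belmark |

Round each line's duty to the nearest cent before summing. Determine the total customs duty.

€38,196.58

Line 1 (3975.78.30, Ulesta, 2,797 liters, €410,823.36):
Base rate for 3975.78.30 is €7.69/liter.
Origin Ulesta qualifies under the Ilmark–Ulesta agreement and 3975.78.30 is covered: preferential rate Free applies instead.
The additional-duty order on 3975.78.30 targets Belmark, not Ulesta; it does not apply.
Duty = €410,823.36 × 0% = €0.00.
Line 2 (6336.44.05, Ulesta, 1,130 kg, €22,645.20):
Base rate for 6336.44.05 is 19% + €3.42/kg.
Origin Ulesta qualifies under the Ilmark–Ulesta agreement and 6336.44.05 is covered: preferential rate 9% applies instead.
Duty = €22,645.20 × 9% = €2,038.07.
Line 3 (9334.28.09, Belmark, 273 kg, €67,163.46):
Base rate for 9334.28.09 is 7% + €0.09/kg.
Additional duty on 9334.28.09 from Belmark: +46.8%. Applied ad valorem rate: 7% + 46.8% = 53.8%.
Duty = €67,163.46 × 53.8% + 273 × €0.09 = €36,158.51.
Total = €0.00 + €2,038.07 + €36,158.51 = €38,196.58.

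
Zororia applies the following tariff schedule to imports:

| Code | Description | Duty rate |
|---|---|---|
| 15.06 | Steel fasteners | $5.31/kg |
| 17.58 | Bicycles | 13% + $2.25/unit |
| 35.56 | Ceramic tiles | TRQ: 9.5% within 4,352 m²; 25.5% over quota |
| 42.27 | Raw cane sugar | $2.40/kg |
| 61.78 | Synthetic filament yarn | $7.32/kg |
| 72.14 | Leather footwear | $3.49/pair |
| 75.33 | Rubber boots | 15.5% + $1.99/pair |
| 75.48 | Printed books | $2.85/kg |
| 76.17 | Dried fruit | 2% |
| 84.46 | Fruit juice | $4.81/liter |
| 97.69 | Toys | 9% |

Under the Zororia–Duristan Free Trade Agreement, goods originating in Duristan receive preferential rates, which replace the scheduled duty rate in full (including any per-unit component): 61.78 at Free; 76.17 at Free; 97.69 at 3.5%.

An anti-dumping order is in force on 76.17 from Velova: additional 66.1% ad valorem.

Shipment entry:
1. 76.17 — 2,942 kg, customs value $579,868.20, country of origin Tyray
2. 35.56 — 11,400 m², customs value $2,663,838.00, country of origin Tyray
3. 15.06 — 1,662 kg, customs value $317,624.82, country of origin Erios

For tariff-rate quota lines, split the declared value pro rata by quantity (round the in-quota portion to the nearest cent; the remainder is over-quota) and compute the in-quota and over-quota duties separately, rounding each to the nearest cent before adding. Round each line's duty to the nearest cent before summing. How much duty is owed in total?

Line 1 (76.17, Tyray, 2,942 kg, $579,868.20):
Base rate for 76.17 is 2%.
76.17 has an FTA preferential rate, but origin Tyray is not Duristan; base rate stands.
The additional-duty order on 76.17 targets Velova, not Tyray; it does not apply.
Duty = $579,868.20 × 2% = $11,597.36.
Line 2 (35.56, Tyray, 11,400 m², $2,663,838.00):
Code 35.56 is under a tariff-rate quota (threshold 4,352 m²). In-quota: 4,352 m² at 9.5%; over-quota: 7,048 m² at 25.5%.
Pro-rata value split: in-quota = $2,663,838.00 × 4,352/11,400 = $1,016,931.84; over-quota = $2,663,838.00 − $1,016,931.84 = $1,646,906.16.
In-quota duty = $1,016,931.84 × 9.5% = $96,608.52. Over-quota duty = $1,646,906.16 × 25.5% = $419,961.07.
Line duty = $96,608.52 + $419,961.07 = $516,569.59.
Line 3 (15.06, Erios, 1,662 kg, $317,624.82):
Base rate for 15.06 is $5.31/kg.
Duty = 1,662 × $5.31 = $8,825.22.
Total = $11,597.36 + $516,569.59 + $8,825.22 = $536,992.17.

$536,992.17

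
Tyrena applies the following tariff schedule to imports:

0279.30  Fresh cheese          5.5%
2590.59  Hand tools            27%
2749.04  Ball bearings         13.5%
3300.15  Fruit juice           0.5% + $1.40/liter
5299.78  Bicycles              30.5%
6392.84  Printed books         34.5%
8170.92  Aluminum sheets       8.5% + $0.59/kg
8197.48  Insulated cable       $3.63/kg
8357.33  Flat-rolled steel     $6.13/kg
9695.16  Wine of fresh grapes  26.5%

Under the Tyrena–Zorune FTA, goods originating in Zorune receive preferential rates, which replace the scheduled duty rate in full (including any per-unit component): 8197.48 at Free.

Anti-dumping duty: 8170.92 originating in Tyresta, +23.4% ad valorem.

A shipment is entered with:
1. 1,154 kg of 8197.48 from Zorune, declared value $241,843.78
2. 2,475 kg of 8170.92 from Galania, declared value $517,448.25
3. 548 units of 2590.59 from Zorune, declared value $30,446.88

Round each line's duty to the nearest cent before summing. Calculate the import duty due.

$53,664.01

Line 1 (8197.48, Zorune, 1,154 kg, $241,843.78):
Base rate for 8197.48 is $3.63/kg.
Origin Zorune qualifies under the Tyrena–Zorune agreement and 8197.48 is covered: preferential rate Free applies instead.
Duty = $241,843.78 × 0% = $0.00.
Line 2 (8170.92, Galania, 2,475 kg, $517,448.25):
Base rate for 8170.92 is 8.5% + $0.59/kg.
The additional-duty order on 8170.92 targets Tyresta, not Galania; it does not apply.
Duty = $517,448.25 × 8.5% + 2,475 × $0.59 = $45,443.35.
Line 3 (2590.59, Zorune, 548 units, $30,446.88):
Base rate for 2590.59 is 27%.
Origin Zorune is the FTA partner but 2590.59 is not on the preference list; base rate stands.
Duty = $30,446.88 × 27% = $8,220.66.
Total = $0.00 + $45,443.35 + $8,220.66 = $53,664.01.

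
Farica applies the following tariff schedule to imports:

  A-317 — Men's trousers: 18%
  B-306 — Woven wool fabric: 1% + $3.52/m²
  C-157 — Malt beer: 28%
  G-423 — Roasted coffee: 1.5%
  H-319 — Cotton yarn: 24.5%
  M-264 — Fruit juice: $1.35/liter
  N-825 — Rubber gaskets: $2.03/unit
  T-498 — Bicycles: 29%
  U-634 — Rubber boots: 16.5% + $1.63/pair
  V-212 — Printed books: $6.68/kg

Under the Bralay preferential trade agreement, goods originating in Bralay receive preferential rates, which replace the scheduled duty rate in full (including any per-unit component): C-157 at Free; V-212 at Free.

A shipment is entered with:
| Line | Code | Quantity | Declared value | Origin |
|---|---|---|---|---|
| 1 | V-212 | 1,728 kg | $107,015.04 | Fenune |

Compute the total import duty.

Line 1 (V-212, Fenune, 1,728 kg, $107,015.04):
Base rate for V-212 is $6.68/kg.
V-212 has an FTA preferential rate, but origin Fenune is not Bralay; base rate stands.
Duty = 1,728 × $6.68 = $11,543.04.

$11,543.04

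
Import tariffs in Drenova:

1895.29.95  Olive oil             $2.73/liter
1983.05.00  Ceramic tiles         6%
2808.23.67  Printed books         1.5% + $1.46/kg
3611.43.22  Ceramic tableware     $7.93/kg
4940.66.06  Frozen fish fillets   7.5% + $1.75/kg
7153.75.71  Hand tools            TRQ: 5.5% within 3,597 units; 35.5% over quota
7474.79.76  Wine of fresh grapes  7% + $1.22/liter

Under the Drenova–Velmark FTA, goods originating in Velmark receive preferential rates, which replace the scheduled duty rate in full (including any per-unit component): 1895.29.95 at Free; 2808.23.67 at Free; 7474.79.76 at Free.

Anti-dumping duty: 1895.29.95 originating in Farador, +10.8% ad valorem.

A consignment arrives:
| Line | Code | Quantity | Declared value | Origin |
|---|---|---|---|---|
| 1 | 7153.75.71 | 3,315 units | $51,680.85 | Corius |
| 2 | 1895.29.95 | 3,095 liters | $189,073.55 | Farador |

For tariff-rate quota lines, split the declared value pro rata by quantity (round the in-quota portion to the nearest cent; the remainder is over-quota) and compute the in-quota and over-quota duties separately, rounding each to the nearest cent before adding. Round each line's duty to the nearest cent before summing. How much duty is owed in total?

Line 1 (7153.75.71, Corius, 3,315 units, $51,680.85):
Code 7153.75.71 is under a tariff-rate quota (threshold 3,597 units). Quantity 3,315 units is within the quota, so the in-quota rate 5.5% applies to the full value.
Duty = $51,680.85 × 5.5% = $2,842.45.
Line 2 (1895.29.95, Farador, 3,095 liters, $189,073.55):
Base rate for 1895.29.95 is $2.73/liter.
1895.29.95 has an FTA preferential rate, but origin Farador is not Velmark; base rate stands.
Additional duty on 1895.29.95 from Farador: +10.8% ad valorem. Applied ad valorem rate = 10.8%.
Duty = $189,073.55 × 10.8% + 3,095 × $2.73 = $28,869.29.
Total = $2,842.45 + $28,869.29 = $31,711.74.

$31,711.74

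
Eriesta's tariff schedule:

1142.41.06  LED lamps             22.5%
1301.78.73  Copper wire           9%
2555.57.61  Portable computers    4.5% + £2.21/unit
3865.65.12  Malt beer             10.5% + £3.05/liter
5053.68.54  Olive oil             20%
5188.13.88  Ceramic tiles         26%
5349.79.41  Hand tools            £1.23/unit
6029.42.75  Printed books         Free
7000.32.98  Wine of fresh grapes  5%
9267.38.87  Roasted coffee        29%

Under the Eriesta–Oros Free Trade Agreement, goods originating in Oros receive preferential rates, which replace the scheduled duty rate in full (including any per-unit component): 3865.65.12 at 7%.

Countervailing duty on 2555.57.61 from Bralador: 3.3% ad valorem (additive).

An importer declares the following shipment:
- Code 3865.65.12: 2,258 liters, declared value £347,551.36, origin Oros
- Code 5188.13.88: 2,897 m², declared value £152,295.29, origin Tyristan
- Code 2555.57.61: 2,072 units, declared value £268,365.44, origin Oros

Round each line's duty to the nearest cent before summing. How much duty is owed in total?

£80,580.94

Line 1 (3865.65.12, Oros, 2,258 liters, £347,551.36):
Base rate for 3865.65.12 is 10.5% + £3.05/liter.
Origin Oros qualifies under the Eriesta–Oros agreement and 3865.65.12 is covered: preferential rate 7% applies instead.
Duty = £347,551.36 × 7% = £24,328.60.
Line 2 (5188.13.88, Tyristan, 2,897 m², £152,295.29):
Base rate for 5188.13.88 is 26%.
Duty = £152,295.29 × 26% = £39,596.78.
Line 3 (2555.57.61, Oros, 2,072 units, £268,365.44):
Base rate for 2555.57.61 is 4.5% + £2.21/unit.
Origin Oros is the FTA partner but 2555.57.61 is not on the preference list; base rate stands.
The additional-duty order on 2555.57.61 targets Bralador, not Oros; it does not apply.
Duty = £268,365.44 × 4.5% + 2,072 × £2.21 = £16,655.56.
Total = £24,328.60 + £39,596.78 + £16,655.56 = £80,580.94.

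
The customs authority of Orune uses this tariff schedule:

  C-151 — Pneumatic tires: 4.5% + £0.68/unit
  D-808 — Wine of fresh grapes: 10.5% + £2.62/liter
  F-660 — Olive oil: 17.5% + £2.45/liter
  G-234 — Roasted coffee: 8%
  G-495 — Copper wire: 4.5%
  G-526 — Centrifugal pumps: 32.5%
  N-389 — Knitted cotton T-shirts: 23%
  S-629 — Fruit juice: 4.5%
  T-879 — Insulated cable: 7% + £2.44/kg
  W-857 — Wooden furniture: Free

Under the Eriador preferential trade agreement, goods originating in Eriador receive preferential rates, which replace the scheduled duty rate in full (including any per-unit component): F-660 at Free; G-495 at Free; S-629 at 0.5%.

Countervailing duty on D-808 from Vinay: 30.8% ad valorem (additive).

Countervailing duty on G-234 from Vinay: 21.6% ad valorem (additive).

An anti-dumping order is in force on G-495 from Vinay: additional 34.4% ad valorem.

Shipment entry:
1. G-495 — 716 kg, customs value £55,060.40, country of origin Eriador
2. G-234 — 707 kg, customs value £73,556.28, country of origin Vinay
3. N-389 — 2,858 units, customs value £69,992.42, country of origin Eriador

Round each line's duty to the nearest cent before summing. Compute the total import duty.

£37,870.92

Line 1 (G-495, Eriador, 716 kg, £55,060.40):
Base rate for G-495 is 4.5%.
Origin Eriador qualifies under the Orune–Eriador agreement and G-495 is covered: preferential rate Free applies instead.
The additional-duty order on G-495 targets Vinay, not Eriador; it does not apply.
Duty = £55,060.40 × 0% = £0.00.
Line 2 (G-234, Vinay, 707 kg, £73,556.28):
Base rate for G-234 is 8%.
Additional duty on G-234 from Vinay: +21.6%. Applied ad valorem rate: 8% + 21.6% = 29.6%.
Duty = £73,556.28 × 29.6% = £21,772.66.
Line 3 (N-389, Eriador, 2,858 units, £69,992.42):
Base rate for N-389 is 23%.
Origin Eriador is the FTA partner but N-389 is not on the preference list; base rate stands.
Duty = £69,992.42 × 23% = £16,098.26.
Total = £0.00 + £21,772.66 + £16,098.26 = £37,870.92.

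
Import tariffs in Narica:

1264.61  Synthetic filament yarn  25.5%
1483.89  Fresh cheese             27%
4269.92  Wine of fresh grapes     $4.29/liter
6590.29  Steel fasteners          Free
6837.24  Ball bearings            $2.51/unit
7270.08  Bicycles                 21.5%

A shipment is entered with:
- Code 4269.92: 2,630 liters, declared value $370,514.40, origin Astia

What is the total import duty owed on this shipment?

Line 1 (4269.92, Astia, 2,630 liters, $370,514.40):
Base rate for 4269.92 is $4.29/liter.
Duty = 2,630 × $4.29 = $11,282.70.

$11,282.70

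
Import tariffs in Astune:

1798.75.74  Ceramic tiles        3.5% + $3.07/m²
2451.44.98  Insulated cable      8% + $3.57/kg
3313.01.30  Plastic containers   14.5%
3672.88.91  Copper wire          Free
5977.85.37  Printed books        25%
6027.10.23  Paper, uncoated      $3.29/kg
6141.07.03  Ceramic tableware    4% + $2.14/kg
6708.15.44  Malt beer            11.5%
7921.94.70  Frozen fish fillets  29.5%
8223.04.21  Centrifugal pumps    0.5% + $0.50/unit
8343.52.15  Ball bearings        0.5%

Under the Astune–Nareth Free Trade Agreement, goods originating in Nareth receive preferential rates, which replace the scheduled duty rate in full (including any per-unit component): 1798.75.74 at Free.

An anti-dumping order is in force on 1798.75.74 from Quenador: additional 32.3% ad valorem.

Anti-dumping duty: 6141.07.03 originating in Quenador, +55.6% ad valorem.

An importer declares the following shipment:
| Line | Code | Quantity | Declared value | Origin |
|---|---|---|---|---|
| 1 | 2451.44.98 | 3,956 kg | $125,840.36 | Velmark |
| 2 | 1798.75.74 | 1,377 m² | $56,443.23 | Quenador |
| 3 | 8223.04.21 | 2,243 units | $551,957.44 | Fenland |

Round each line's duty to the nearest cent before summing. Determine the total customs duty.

$52,505.51

Line 1 (2451.44.98, Velmark, 3,956 kg, $125,840.36):
Base rate for 2451.44.98 is 8% + $3.57/kg.
Duty = $125,840.36 × 8% + 3,956 × $3.57 = $24,190.15.
Line 2 (1798.75.74, Quenador, 1,377 m², $56,443.23):
Base rate for 1798.75.74 is 3.5% + $3.07/m².
1798.75.74 has an FTA preferential rate, but origin Quenador is not Nareth; base rate stands.
Additional duty on 1798.75.74 from Quenador: +32.3%. Applied ad valorem rate: 3.5% + 32.3% = 35.8%.
Duty = $56,443.23 × 35.8% + 1,377 × $3.07 = $24,434.07.
Line 3 (8223.04.21, Fenland, 2,243 units, $551,957.44):
Base rate for 8223.04.21 is 0.5% + $0.50/unit.
Duty = $551,957.44 × 0.5% + 2,243 × $0.50 = $3,881.29.
Total = $24,190.15 + $24,434.07 + $3,881.29 = $52,505.51.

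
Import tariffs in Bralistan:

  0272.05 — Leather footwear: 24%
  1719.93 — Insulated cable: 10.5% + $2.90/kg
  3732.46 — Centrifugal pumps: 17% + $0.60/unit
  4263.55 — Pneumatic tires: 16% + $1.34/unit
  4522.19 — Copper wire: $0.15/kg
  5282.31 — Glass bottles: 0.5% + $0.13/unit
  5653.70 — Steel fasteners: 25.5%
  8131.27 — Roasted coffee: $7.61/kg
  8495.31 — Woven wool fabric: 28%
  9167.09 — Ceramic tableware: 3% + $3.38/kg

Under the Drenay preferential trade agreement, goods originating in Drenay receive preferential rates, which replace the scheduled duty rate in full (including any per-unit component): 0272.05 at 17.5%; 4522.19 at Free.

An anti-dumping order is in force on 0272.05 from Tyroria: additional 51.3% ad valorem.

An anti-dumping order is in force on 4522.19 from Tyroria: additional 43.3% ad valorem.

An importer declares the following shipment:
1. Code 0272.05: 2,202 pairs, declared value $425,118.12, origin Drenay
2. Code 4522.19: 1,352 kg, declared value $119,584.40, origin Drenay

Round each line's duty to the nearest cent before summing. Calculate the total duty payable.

$74,395.67

Line 1 (0272.05, Drenay, 2,202 pairs, $425,118.12):
Base rate for 0272.05 is 24%.
Origin Drenay qualifies under the Bralistan–Drenay agreement and 0272.05 is covered: preferential rate 17.5% applies instead.
The additional-duty order on 0272.05 targets Tyroria, not Drenay; it does not apply.
Duty = $425,118.12 × 17.5% = $74,395.67.
Line 2 (4522.19, Drenay, 1,352 kg, $119,584.40):
Base rate for 4522.19 is $0.15/kg.
Origin Drenay qualifies under the Bralistan–Drenay agreement and 4522.19 is covered: preferential rate Free applies instead.
The additional-duty order on 4522.19 targets Tyroria, not Drenay; it does not apply.
Duty = $119,584.40 × 0% = $0.00.
Total = $74,395.67 + $0.00 = $74,395.67.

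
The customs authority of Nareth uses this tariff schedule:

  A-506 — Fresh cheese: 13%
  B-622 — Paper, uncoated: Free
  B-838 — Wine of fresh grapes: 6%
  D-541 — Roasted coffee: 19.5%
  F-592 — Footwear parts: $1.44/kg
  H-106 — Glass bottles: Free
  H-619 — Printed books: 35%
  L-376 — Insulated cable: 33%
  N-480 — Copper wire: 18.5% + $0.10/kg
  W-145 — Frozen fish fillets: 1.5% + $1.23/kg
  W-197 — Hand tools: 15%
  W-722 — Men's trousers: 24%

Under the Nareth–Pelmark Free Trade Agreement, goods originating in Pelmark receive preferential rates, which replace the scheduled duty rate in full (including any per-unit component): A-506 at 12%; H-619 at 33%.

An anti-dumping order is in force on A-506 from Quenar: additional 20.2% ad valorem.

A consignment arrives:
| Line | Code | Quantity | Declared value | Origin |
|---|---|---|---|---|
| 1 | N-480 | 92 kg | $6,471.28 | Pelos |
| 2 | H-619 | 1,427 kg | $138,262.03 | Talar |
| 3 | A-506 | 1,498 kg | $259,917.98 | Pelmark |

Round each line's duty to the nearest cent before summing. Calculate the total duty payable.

Line 1 (N-480, Pelos, 92 kg, $6,471.28):
Base rate for N-480 is 18.5% + $0.10/kg.
Duty = $6,471.28 × 18.5% + 92 × $0.10 = $1,206.39.
Line 2 (H-619, Talar, 1,427 kg, $138,262.03):
Base rate for H-619 is 35%.
H-619 has an FTA preferential rate, but origin Talar is not Pelmark; base rate stands.
Duty = $138,262.03 × 35% = $48,391.71.
Line 3 (A-506, Pelmark, 1,498 kg, $259,917.98):
Base rate for A-506 is 13%.
Origin Pelmark qualifies under the Nareth–Pelmark agreement and A-506 is covered: preferential rate 12% applies instead.
The additional-duty order on A-506 targets Quenar, not Pelmark; it does not apply.
Duty = $259,917.98 × 12% = $31,190.16.
Total = $1,206.39 + $48,391.71 + $31,190.16 = $80,788.26.

$80,788.26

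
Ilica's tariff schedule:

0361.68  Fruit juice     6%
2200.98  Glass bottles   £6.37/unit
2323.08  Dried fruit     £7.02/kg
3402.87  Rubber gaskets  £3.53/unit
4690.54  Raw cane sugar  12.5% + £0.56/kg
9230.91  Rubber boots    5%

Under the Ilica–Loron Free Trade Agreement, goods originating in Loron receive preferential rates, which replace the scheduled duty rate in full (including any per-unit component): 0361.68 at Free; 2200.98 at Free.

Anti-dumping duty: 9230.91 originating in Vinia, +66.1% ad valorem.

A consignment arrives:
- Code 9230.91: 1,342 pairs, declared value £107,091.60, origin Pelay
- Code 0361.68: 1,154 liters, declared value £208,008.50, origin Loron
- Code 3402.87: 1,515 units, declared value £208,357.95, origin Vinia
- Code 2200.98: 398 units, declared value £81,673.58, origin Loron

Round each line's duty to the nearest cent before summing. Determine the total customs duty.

£10,702.53

Line 1 (9230.91, Pelay, 1,342 pairs, £107,091.60):
Base rate for 9230.91 is 5%.
The additional-duty order on 9230.91 targets Vinia, not Pelay; it does not apply.
Duty = £107,091.60 × 5% = £5,354.58.
Line 2 (0361.68, Loron, 1,154 liters, £208,008.50):
Base rate for 0361.68 is 6%.
Origin Loron qualifies under the Ilica–Loron agreement and 0361.68 is covered: preferential rate Free applies instead.
Duty = £208,008.50 × 0% = £0.00.
Line 3 (3402.87, Vinia, 1,515 units, £208,357.95):
Base rate for 3402.87 is £3.53/unit.
Duty = 1,515 × £3.53 = £5,347.95.
Line 4 (2200.98, Loron, 398 units, £81,673.58):
Base rate for 2200.98 is £6.37/unit.
Origin Loron qualifies under the Ilica–Loron agreement and 2200.98 is covered: preferential rate Free applies instead.
Duty = £81,673.58 × 0% = £0.00.
Total = £5,354.58 + £0.00 + £5,347.95 + £0.00 = £10,702.53.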